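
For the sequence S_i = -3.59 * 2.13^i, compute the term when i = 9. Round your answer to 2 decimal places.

S_9 = -3.59 * 2.13^9 ≈ -3.59 * 902.436 ≈ -3239.75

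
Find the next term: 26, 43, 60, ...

Differences: 43 - 26 = 17
This is an arithmetic sequence with common difference d = 17.
Next term = 60 + 17 = 77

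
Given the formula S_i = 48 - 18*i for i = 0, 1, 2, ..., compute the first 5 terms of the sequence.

This is an arithmetic sequence.
i=0: S_0 = 48 + -18*0 = 48
i=1: S_1 = 48 + -18*1 = 30
i=2: S_2 = 48 + -18*2 = 12
i=3: S_3 = 48 + -18*3 = -6
i=4: S_4 = 48 + -18*4 = -24
The first 5 terms are: [48, 30, 12, -6, -24]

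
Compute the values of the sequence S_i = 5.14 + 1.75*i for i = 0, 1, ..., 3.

This is an arithmetic sequence.
i=0: S_0 = 5.14 + 1.75*0 = 5.14
i=1: S_1 = 5.14 + 1.75*1 = 6.89
i=2: S_2 = 5.14 + 1.75*2 = 8.64
i=3: S_3 = 5.14 + 1.75*3 = 10.39
The first 4 terms are: [5.14, 6.89, 8.64, 10.39]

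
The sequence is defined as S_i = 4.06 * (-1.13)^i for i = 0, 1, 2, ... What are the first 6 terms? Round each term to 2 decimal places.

This is a geometric sequence.
i=0: S_0 = 4.06 * (-1.13)^0 = 4.06
i=1: S_1 = 4.06 * (-1.13)^1 ≈ -4.59
i=2: S_2 = 4.06 * (-1.13)^2 ≈ 5.18
i=3: S_3 = 4.06 * (-1.13)^3 ≈ -5.86
i=4: S_4 = 4.06 * (-1.13)^4 ≈ 6.62
i=5: S_5 = 4.06 * (-1.13)^5 ≈ -7.48
The first 6 terms are: [4.06, -4.59, 5.18, -5.86, 6.62, -7.48]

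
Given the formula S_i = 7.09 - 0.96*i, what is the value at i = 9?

S_9 = 7.09 + -0.96*9 = 7.09 + -8.64 = -1.55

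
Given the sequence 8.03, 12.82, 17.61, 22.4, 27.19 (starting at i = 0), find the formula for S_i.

Check differences: 12.82 - 8.03 = 4.79
17.61 - 12.82 = 4.79
Common difference d = 4.79.
First term a = 8.03.
Formula: S_i = 8.03 + 4.79*i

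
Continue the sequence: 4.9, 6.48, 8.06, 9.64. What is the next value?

Differences: 6.48 - 4.9 = 1.58
This is an arithmetic sequence with common difference d = 1.58.
Next term = 9.64 + 1.58 = 11.22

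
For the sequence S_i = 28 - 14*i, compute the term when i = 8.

S_8 = 28 + -14*8 = 28 + -112 = -84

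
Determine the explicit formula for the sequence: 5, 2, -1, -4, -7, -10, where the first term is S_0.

Check differences: 2 - 5 = -3
-1 - 2 = -3
Common difference d = -3.
First term a = 5.
Formula: S_i = 5 - 3*i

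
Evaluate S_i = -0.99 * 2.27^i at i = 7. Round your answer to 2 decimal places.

S_7 = -0.99 * 2.27^7 ≈ -0.99 * 310.5854 ≈ -307.48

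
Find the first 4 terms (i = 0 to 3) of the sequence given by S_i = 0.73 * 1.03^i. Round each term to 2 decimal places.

This is a geometric sequence.
i=0: S_0 = 0.73 * 1.03^0 = 0.73
i=1: S_1 = 0.73 * 1.03^1 ≈ 0.75
i=2: S_2 = 0.73 * 1.03^2 ≈ 0.77
i=3: S_3 = 0.73 * 1.03^3 ≈ 0.8
The first 4 terms are: [0.73, 0.75, 0.77, 0.8]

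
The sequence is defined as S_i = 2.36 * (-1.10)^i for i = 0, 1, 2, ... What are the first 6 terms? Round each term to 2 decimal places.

This is a geometric sequence.
i=0: S_0 = 2.36 * (-1.1)^0 = 2.36
i=1: S_1 = 2.36 * (-1.1)^1 ≈ -2.6
i=2: S_2 = 2.36 * (-1.1)^2 ≈ 2.86
i=3: S_3 = 2.36 * (-1.1)^3 ≈ -3.14
i=4: S_4 = 2.36 * (-1.1)^4 ≈ 3.46
i=5: S_5 = 2.36 * (-1.1)^5 ≈ -3.8
The first 6 terms are: [2.36, -2.6, 2.86, -3.14, 3.46, -3.8]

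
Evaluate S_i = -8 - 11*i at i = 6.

S_6 = -8 + -11*6 = -8 + -66 = -74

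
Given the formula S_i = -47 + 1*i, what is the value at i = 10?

S_10 = -47 + 1*10 = -47 + 10 = -37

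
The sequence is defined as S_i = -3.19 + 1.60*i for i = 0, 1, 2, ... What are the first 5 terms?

This is an arithmetic sequence.
i=0: S_0 = -3.19 + 1.6*0 = -3.19
i=1: S_1 = -3.19 + 1.6*1 = -1.59
i=2: S_2 = -3.19 + 1.6*2 = 0.01
i=3: S_3 = -3.19 + 1.6*3 = 1.61
i=4: S_4 = -3.19 + 1.6*4 = 3.21
The first 5 terms are: [-3.19, -1.59, 0.01, 1.61, 3.21]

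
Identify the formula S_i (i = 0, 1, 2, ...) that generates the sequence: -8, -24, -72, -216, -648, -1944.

Check ratios: -24 / -8 = 3.0
Common ratio r = 3.
First term a = -8.
Formula: S_i = -8 * 3^i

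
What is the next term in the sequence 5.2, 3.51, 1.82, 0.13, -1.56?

Differences: 3.51 - 5.2 = -1.69
This is an arithmetic sequence with common difference d = -1.69.
Next term = -1.56 + -1.69 = -3.25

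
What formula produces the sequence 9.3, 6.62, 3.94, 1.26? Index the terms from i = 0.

Check differences: 6.62 - 9.3 = -2.68
3.94 - 6.62 = -2.68
Common difference d = -2.68.
First term a = 9.3.
Formula: S_i = 9.30 - 2.68*i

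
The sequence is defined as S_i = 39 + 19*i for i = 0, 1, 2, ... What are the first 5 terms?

This is an arithmetic sequence.
i=0: S_0 = 39 + 19*0 = 39
i=1: S_1 = 39 + 19*1 = 58
i=2: S_2 = 39 + 19*2 = 77
i=3: S_3 = 39 + 19*3 = 96
i=4: S_4 = 39 + 19*4 = 115
The first 5 terms are: [39, 58, 77, 96, 115]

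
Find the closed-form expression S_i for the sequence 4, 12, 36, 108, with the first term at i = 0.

Check ratios: 12 / 4 = 3.0
Common ratio r = 3.
First term a = 4.
Formula: S_i = 4 * 3^i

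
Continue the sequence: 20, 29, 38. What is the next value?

Differences: 29 - 20 = 9
This is an arithmetic sequence with common difference d = 9.
Next term = 38 + 9 = 47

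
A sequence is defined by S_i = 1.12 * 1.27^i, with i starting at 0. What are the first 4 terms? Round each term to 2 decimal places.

This is a geometric sequence.
i=0: S_0 = 1.12 * 1.27^0 = 1.12
i=1: S_1 = 1.12 * 1.27^1 ≈ 1.42
i=2: S_2 = 1.12 * 1.27^2 ≈ 1.81
i=3: S_3 = 1.12 * 1.27^3 ≈ 2.29
The first 4 terms are: [1.12, 1.42, 1.81, 2.29]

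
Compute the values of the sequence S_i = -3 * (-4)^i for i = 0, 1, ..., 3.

This is a geometric sequence.
i=0: S_0 = -3 * (-4)^0 = -3
i=1: S_1 = -3 * (-4)^1 = 12
i=2: S_2 = -3 * (-4)^2 = -48
i=3: S_3 = -3 * (-4)^3 = 192
The first 4 terms are: [-3, 12, -48, 192]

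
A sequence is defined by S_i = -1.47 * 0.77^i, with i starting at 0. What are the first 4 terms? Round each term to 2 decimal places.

This is a geometric sequence.
i=0: S_0 = -1.47 * 0.77^0 = -1.47
i=1: S_1 = -1.47 * 0.77^1 ≈ -1.13
i=2: S_2 = -1.47 * 0.77^2 ≈ -0.87
i=3: S_3 = -1.47 * 0.77^3 ≈ -0.67
The first 4 terms are: [-1.47, -1.13, -0.87, -0.67]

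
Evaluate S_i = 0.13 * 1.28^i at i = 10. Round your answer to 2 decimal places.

S_10 = 0.13 * 1.28^10 ≈ 0.13 * 11.8059 ≈ 1.53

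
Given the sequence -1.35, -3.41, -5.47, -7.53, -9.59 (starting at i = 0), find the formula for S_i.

Check differences: -3.41 - -1.35 = -2.06
-5.47 - -3.41 = -2.06
Common difference d = -2.06.
First term a = -1.35.
Formula: S_i = -1.35 - 2.06*i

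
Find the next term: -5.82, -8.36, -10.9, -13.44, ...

Differences: -8.36 - -5.82 = -2.54
This is an arithmetic sequence with common difference d = -2.54.
Next term = -13.44 + -2.54 = -15.98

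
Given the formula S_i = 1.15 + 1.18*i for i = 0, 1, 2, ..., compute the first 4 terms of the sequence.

This is an arithmetic sequence.
i=0: S_0 = 1.15 + 1.18*0 = 1.15
i=1: S_1 = 1.15 + 1.18*1 = 2.33
i=2: S_2 = 1.15 + 1.18*2 = 3.51
i=3: S_3 = 1.15 + 1.18*3 = 4.69
The first 4 terms are: [1.15, 2.33, 3.51, 4.69]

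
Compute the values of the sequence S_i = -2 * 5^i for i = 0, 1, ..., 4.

This is a geometric sequence.
i=0: S_0 = -2 * 5^0 = -2
i=1: S_1 = -2 * 5^1 = -10
i=2: S_2 = -2 * 5^2 = -50
i=3: S_3 = -2 * 5^3 = -250
i=4: S_4 = -2 * 5^4 = -1250
The first 5 terms are: [-2, -10, -50, -250, -1250]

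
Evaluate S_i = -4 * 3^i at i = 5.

S_5 = -4 * 3^5 = -4 * 243 = -972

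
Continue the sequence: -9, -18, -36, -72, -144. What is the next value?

Ratios: -18 / -9 = 2.0
This is a geometric sequence with common ratio r = 2.
Next term = -144 * 2 = -288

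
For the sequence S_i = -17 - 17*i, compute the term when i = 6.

S_6 = -17 + -17*6 = -17 + -102 = -119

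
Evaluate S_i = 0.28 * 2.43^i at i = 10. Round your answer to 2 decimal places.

S_10 = 0.28 * 2.43^10 ≈ 0.28 * 7178.9799 ≈ 2010.11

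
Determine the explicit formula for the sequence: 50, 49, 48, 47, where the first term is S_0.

Check differences: 49 - 50 = -1
48 - 49 = -1
Common difference d = -1.
First term a = 50.
Formula: S_i = 50 - 1*i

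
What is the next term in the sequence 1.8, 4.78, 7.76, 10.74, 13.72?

Differences: 4.78 - 1.8 = 2.98
This is an arithmetic sequence with common difference d = 2.98.
Next term = 13.72 + 2.98 = 16.7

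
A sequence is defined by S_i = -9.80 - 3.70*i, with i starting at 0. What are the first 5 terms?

This is an arithmetic sequence.
i=0: S_0 = -9.8 + -3.7*0 = -9.8
i=1: S_1 = -9.8 + -3.7*1 = -13.5
i=2: S_2 = -9.8 + -3.7*2 = -17.2
i=3: S_3 = -9.8 + -3.7*3 = -20.9
i=4: S_4 = -9.8 + -3.7*4 = -24.6
The first 5 terms are: [-9.8, -13.5, -17.2, -20.9, -24.6]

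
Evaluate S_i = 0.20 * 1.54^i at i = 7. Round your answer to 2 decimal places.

S_7 = 0.2 * 1.54^7 ≈ 0.2 * 20.5421 ≈ 4.11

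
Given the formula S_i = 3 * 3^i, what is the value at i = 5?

S_5 = 3 * 3^5 = 3 * 243 = 729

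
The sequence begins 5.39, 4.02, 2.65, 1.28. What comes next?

Differences: 4.02 - 5.39 = -1.37
This is an arithmetic sequence with common difference d = -1.37.
Next term = 1.28 + -1.37 = -0.09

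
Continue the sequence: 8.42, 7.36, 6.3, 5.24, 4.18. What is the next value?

Differences: 7.36 - 8.42 = -1.06
This is an arithmetic sequence with common difference d = -1.06.
Next term = 4.18 + -1.06 = 3.12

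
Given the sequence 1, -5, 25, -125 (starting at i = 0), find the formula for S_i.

Check ratios: -5 / 1 = -5.0
Common ratio r = -5.
First term a = 1.
Formula: S_i = 1 * (-5)^i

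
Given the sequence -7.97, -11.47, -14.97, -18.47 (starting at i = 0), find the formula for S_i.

Check differences: -11.47 - -7.97 = -3.5
-14.97 - -11.47 = -3.5
Common difference d = -3.5.
First term a = -7.97.
Formula: S_i = -7.97 - 3.50*i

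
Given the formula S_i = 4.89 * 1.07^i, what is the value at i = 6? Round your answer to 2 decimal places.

S_6 = 4.89 * 1.07^6 ≈ 4.89 * 1.5007 ≈ 7.34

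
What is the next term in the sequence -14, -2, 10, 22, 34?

Differences: -2 - -14 = 12
This is an arithmetic sequence with common difference d = 12.
Next term = 34 + 12 = 46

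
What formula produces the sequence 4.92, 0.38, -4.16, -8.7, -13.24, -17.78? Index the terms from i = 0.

Check differences: 0.38 - 4.92 = -4.54
-4.16 - 0.38 = -4.54
Common difference d = -4.54.
First term a = 4.92.
Formula: S_i = 4.92 - 4.54*i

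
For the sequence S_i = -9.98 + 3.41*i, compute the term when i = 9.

S_9 = -9.98 + 3.41*9 = -9.98 + 30.69 = 20.71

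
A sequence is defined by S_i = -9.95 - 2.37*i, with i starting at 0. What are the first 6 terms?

This is an arithmetic sequence.
i=0: S_0 = -9.95 + -2.37*0 = -9.95
i=1: S_1 = -9.95 + -2.37*1 = -12.32
i=2: S_2 = -9.95 + -2.37*2 = -14.69
i=3: S_3 = -9.95 + -2.37*3 = -17.06
i=4: S_4 = -9.95 + -2.37*4 = -19.43
i=5: S_5 = -9.95 + -2.37*5 = -21.8
The first 6 terms are: [-9.95, -12.32, -14.69, -17.06, -19.43, -21.8]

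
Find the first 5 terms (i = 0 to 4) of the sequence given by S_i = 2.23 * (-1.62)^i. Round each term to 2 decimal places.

This is a geometric sequence.
i=0: S_0 = 2.23 * (-1.62)^0 = 2.23
i=1: S_1 = 2.23 * (-1.62)^1 ≈ -3.61
i=2: S_2 = 2.23 * (-1.62)^2 ≈ 5.85
i=3: S_3 = 2.23 * (-1.62)^3 ≈ -9.48
i=4: S_4 = 2.23 * (-1.62)^4 ≈ 15.36
The first 5 terms are: [2.23, -3.61, 5.85, -9.48, 15.36]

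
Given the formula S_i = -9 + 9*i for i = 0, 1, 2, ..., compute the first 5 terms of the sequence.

This is an arithmetic sequence.
i=0: S_0 = -9 + 9*0 = -9
i=1: S_1 = -9 + 9*1 = 0
i=2: S_2 = -9 + 9*2 = 9
i=3: S_3 = -9 + 9*3 = 18
i=4: S_4 = -9 + 9*4 = 27
The first 5 terms are: [-9, 0, 9, 18, 27]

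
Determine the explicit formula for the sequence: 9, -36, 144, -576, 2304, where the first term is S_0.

Check ratios: -36 / 9 = -4.0
Common ratio r = -4.
First term a = 9.
Formula: S_i = 9 * (-4)^i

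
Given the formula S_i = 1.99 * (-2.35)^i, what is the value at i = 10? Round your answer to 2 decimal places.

S_10 = 1.99 * (-2.35)^10 ≈ 1.99 * 5136.634 ≈ 10221.9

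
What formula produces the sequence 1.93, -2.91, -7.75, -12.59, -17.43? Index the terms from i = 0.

Check differences: -2.91 - 1.93 = -4.84
-7.75 - -2.91 = -4.84
Common difference d = -4.84.
First term a = 1.93.
Formula: S_i = 1.93 - 4.84*i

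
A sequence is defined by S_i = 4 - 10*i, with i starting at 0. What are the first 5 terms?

This is an arithmetic sequence.
i=0: S_0 = 4 + -10*0 = 4
i=1: S_1 = 4 + -10*1 = -6
i=2: S_2 = 4 + -10*2 = -16
i=3: S_3 = 4 + -10*3 = -26
i=4: S_4 = 4 + -10*4 = -36
The first 5 terms are: [4, -6, -16, -26, -36]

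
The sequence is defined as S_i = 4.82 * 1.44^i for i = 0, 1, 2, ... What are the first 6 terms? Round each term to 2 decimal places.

This is a geometric sequence.
i=0: S_0 = 4.82 * 1.44^0 = 4.82
i=1: S_1 = 4.82 * 1.44^1 ≈ 6.94
i=2: S_2 = 4.82 * 1.44^2 ≈ 9.99
i=3: S_3 = 4.82 * 1.44^3 ≈ 14.39
i=4: S_4 = 4.82 * 1.44^4 ≈ 20.73
i=5: S_5 = 4.82 * 1.44^5 ≈ 29.84
The first 6 terms are: [4.82, 6.94, 9.99, 14.39, 20.73, 29.84]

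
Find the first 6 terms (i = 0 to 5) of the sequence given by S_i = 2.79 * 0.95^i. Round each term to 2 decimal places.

This is a geometric sequence.
i=0: S_0 = 2.79 * 0.95^0 = 2.79
i=1: S_1 = 2.79 * 0.95^1 ≈ 2.65
i=2: S_2 = 2.79 * 0.95^2 ≈ 2.52
i=3: S_3 = 2.79 * 0.95^3 ≈ 2.39
i=4: S_4 = 2.79 * 0.95^4 ≈ 2.27
i=5: S_5 = 2.79 * 0.95^5 ≈ 2.16
The first 6 terms are: [2.79, 2.65, 2.52, 2.39, 2.27, 2.16]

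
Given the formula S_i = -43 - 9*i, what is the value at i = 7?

S_7 = -43 + -9*7 = -43 + -63 = -106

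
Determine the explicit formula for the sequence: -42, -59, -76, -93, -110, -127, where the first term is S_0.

Check differences: -59 - -42 = -17
-76 - -59 = -17
Common difference d = -17.
First term a = -42.
Formula: S_i = -42 - 17*i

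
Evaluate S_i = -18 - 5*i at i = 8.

S_8 = -18 + -5*8 = -18 + -40 = -58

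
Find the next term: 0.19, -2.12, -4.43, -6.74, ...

Differences: -2.12 - 0.19 = -2.31
This is an arithmetic sequence with common difference d = -2.31.
Next term = -6.74 + -2.31 = -9.05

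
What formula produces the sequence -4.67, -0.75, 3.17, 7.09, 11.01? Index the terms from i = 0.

Check differences: -0.75 - -4.67 = 3.92
3.17 - -0.75 = 3.92
Common difference d = 3.92.
First term a = -4.67.
Formula: S_i = -4.67 + 3.92*i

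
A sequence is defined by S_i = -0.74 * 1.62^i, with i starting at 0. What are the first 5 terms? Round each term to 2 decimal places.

This is a geometric sequence.
i=0: S_0 = -0.74 * 1.62^0 = -0.74
i=1: S_1 = -0.74 * 1.62^1 ≈ -1.2
i=2: S_2 = -0.74 * 1.62^2 ≈ -1.94
i=3: S_3 = -0.74 * 1.62^3 ≈ -3.15
i=4: S_4 = -0.74 * 1.62^4 ≈ -5.1
The first 5 terms are: [-0.74, -1.2, -1.94, -3.15, -5.1]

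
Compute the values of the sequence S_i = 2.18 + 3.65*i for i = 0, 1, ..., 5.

This is an arithmetic sequence.
i=0: S_0 = 2.18 + 3.65*0 = 2.18
i=1: S_1 = 2.18 + 3.65*1 = 5.83
i=2: S_2 = 2.18 + 3.65*2 = 9.48
i=3: S_3 = 2.18 + 3.65*3 = 13.13
i=4: S_4 = 2.18 + 3.65*4 = 16.78
i=5: S_5 = 2.18 + 3.65*5 = 20.43
The first 6 terms are: [2.18, 5.83, 9.48, 13.13, 16.78, 20.43]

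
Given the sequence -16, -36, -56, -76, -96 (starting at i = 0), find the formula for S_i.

Check differences: -36 - -16 = -20
-56 - -36 = -20
Common difference d = -20.
First term a = -16.
Formula: S_i = -16 - 20*i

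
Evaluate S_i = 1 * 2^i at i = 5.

S_5 = 1 * 2^5 = 1 * 32 = 32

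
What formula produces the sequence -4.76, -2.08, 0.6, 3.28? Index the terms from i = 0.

Check differences: -2.08 - -4.76 = 2.68
0.6 - -2.08 = 2.68
Common difference d = 2.68.
First term a = -4.76.
Formula: S_i = -4.76 + 2.68*i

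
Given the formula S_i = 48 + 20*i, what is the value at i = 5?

S_5 = 48 + 20*5 = 48 + 100 = 148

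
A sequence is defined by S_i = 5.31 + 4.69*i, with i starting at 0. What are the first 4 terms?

This is an arithmetic sequence.
i=0: S_0 = 5.31 + 4.69*0 = 5.31
i=1: S_1 = 5.31 + 4.69*1 = 10.0
i=2: S_2 = 5.31 + 4.69*2 = 14.69
i=3: S_3 = 5.31 + 4.69*3 = 19.38
The first 4 terms are: [5.31, 10.0, 14.69, 19.38]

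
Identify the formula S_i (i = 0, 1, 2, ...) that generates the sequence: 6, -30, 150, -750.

Check ratios: -30 / 6 = -5.0
Common ratio r = -5.
First term a = 6.
Formula: S_i = 6 * (-5)^i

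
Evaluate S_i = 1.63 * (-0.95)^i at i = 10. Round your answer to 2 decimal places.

S_10 = 1.63 * (-0.95)^10 ≈ 1.63 * 0.5987 ≈ 0.98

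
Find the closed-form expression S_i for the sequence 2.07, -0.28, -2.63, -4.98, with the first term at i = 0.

Check differences: -0.28 - 2.07 = -2.35
-2.63 - -0.28 = -2.35
Common difference d = -2.35.
First term a = 2.07.
Formula: S_i = 2.07 - 2.35*i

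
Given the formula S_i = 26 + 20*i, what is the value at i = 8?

S_8 = 26 + 20*8 = 26 + 160 = 186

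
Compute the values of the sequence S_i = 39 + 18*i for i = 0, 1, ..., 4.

This is an arithmetic sequence.
i=0: S_0 = 39 + 18*0 = 39
i=1: S_1 = 39 + 18*1 = 57
i=2: S_2 = 39 + 18*2 = 75
i=3: S_3 = 39 + 18*3 = 93
i=4: S_4 = 39 + 18*4 = 111
The first 5 terms are: [39, 57, 75, 93, 111]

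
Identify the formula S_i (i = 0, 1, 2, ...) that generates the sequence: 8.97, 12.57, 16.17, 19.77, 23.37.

Check differences: 12.57 - 8.97 = 3.6
16.17 - 12.57 = 3.6
Common difference d = 3.6.
First term a = 8.97.
Formula: S_i = 8.97 + 3.60*i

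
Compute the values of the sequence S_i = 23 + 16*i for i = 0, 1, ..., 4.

This is an arithmetic sequence.
i=0: S_0 = 23 + 16*0 = 23
i=1: S_1 = 23 + 16*1 = 39
i=2: S_2 = 23 + 16*2 = 55
i=3: S_3 = 23 + 16*3 = 71
i=4: S_4 = 23 + 16*4 = 87
The first 5 terms are: [23, 39, 55, 71, 87]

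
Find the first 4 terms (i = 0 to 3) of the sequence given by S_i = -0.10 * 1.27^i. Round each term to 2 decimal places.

This is a geometric sequence.
i=0: S_0 = -0.1 * 1.27^0 = -0.1
i=1: S_1 = -0.1 * 1.27^1 ≈ -0.13
i=2: S_2 = -0.1 * 1.27^2 ≈ -0.16
i=3: S_3 = -0.1 * 1.27^3 ≈ -0.2
The first 4 terms are: [-0.1, -0.13, -0.16, -0.2]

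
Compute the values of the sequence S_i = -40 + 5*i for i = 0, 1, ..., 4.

This is an arithmetic sequence.
i=0: S_0 = -40 + 5*0 = -40
i=1: S_1 = -40 + 5*1 = -35
i=2: S_2 = -40 + 5*2 = -30
i=3: S_3 = -40 + 5*3 = -25
i=4: S_4 = -40 + 5*4 = -20
The first 5 terms are: [-40, -35, -30, -25, -20]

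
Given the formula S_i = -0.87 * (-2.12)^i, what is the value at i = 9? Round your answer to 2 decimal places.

S_9 = -0.87 * (-2.12)^9 ≈ -0.87 * -865.0132 ≈ 752.56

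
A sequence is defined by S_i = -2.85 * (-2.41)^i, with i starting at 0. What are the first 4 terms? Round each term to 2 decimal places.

This is a geometric sequence.
i=0: S_0 = -2.85 * (-2.41)^0 = -2.85
i=1: S_1 = -2.85 * (-2.41)^1 ≈ 6.87
i=2: S_2 = -2.85 * (-2.41)^2 ≈ -16.55
i=3: S_3 = -2.85 * (-2.41)^3 ≈ 39.89
The first 4 terms are: [-2.85, 6.87, -16.55, 39.89]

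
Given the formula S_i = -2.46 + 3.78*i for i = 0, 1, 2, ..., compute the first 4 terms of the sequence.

This is an arithmetic sequence.
i=0: S_0 = -2.46 + 3.78*0 = -2.46
i=1: S_1 = -2.46 + 3.78*1 = 1.32
i=2: S_2 = -2.46 + 3.78*2 = 5.1
i=3: S_3 = -2.46 + 3.78*3 = 8.88
The first 4 terms are: [-2.46, 1.32, 5.1, 8.88]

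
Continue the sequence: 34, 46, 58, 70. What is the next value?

Differences: 46 - 34 = 12
This is an arithmetic sequence with common difference d = 12.
Next term = 70 + 12 = 82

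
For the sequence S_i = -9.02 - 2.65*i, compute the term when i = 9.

S_9 = -9.02 + -2.65*9 = -9.02 + -23.85 = -32.87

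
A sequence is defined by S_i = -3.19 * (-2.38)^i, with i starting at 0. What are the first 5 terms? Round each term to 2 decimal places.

This is a geometric sequence.
i=0: S_0 = -3.19 * (-2.38)^0 = -3.19
i=1: S_1 = -3.19 * (-2.38)^1 ≈ 7.59
i=2: S_2 = -3.19 * (-2.38)^2 ≈ -18.07
i=3: S_3 = -3.19 * (-2.38)^3 ≈ 43.01
i=4: S_4 = -3.19 * (-2.38)^4 ≈ -102.35
The first 5 terms are: [-3.19, 7.59, -18.07, 43.01, -102.35]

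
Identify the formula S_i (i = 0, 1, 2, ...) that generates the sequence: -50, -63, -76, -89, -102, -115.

Check differences: -63 - -50 = -13
-76 - -63 = -13
Common difference d = -13.
First term a = -50.
Formula: S_i = -50 - 13*i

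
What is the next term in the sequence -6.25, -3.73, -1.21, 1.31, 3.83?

Differences: -3.73 - -6.25 = 2.52
This is an arithmetic sequence with common difference d = 2.52.
Next term = 3.83 + 2.52 = 6.35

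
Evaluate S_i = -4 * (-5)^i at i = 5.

S_5 = -4 * (-5)^5 = -4 * -3125 = 12500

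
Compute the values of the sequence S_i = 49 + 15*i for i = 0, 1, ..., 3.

This is an arithmetic sequence.
i=0: S_0 = 49 + 15*0 = 49
i=1: S_1 = 49 + 15*1 = 64
i=2: S_2 = 49 + 15*2 = 79
i=3: S_3 = 49 + 15*3 = 94
The first 4 terms are: [49, 64, 79, 94]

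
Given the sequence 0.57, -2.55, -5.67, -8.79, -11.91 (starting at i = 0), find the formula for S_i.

Check differences: -2.55 - 0.57 = -3.12
-5.67 - -2.55 = -3.12
Common difference d = -3.12.
First term a = 0.57.
Formula: S_i = 0.57 - 3.12*i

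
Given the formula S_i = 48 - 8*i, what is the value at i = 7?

S_7 = 48 + -8*7 = 48 + -56 = -8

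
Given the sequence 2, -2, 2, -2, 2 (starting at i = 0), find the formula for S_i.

Check ratios: -2 / 2 = -1.0
Common ratio r = -1.
First term a = 2.
Formula: S_i = 2 * (-1)^i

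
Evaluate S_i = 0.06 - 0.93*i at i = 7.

S_7 = 0.06 + -0.93*7 = 0.06 + -6.51 = -6.45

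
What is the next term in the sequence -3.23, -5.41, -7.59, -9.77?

Differences: -5.41 - -3.23 = -2.18
This is an arithmetic sequence with common difference d = -2.18.
Next term = -9.77 + -2.18 = -11.95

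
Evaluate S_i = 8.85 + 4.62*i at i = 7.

S_7 = 8.85 + 4.62*7 = 8.85 + 32.34 = 41.19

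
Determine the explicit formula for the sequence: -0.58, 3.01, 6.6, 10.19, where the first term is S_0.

Check differences: 3.01 - -0.58 = 3.59
6.6 - 3.01 = 3.59
Common difference d = 3.59.
First term a = -0.58.
Formula: S_i = -0.58 + 3.59*i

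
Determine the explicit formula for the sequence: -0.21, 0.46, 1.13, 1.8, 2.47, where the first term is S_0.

Check differences: 0.46 - -0.21 = 0.67
1.13 - 0.46 = 0.67
Common difference d = 0.67.
First term a = -0.21.
Formula: S_i = -0.21 + 0.67*i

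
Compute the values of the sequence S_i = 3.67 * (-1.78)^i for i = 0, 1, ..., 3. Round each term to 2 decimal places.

This is a geometric sequence.
i=0: S_0 = 3.67 * (-1.78)^0 = 3.67
i=1: S_1 = 3.67 * (-1.78)^1 ≈ -6.53
i=2: S_2 = 3.67 * (-1.78)^2 ≈ 11.63
i=3: S_3 = 3.67 * (-1.78)^3 ≈ -20.7
The first 4 terms are: [3.67, -6.53, 11.63, -20.7]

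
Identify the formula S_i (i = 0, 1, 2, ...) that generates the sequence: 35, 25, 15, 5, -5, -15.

Check differences: 25 - 35 = -10
15 - 25 = -10
Common difference d = -10.
First term a = 35.
Formula: S_i = 35 - 10*i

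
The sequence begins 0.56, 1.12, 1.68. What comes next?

Differences: 1.12 - 0.56 = 0.56
This is an arithmetic sequence with common difference d = 0.56.
Next term = 1.68 + 0.56 = 2.24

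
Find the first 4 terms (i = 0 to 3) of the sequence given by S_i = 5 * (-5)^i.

This is a geometric sequence.
i=0: S_0 = 5 * (-5)^0 = 5
i=1: S_1 = 5 * (-5)^1 = -25
i=2: S_2 = 5 * (-5)^2 = 125
i=3: S_3 = 5 * (-5)^3 = -625
The first 4 terms are: [5, -25, 125, -625]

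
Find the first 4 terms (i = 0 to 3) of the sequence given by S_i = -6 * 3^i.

This is a geometric sequence.
i=0: S_0 = -6 * 3^0 = -6
i=1: S_1 = -6 * 3^1 = -18
i=2: S_2 = -6 * 3^2 = -54
i=3: S_3 = -6 * 3^3 = -162
The first 4 terms are: [-6, -18, -54, -162]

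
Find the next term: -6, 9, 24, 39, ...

Differences: 9 - -6 = 15
This is an arithmetic sequence with common difference d = 15.
Next term = 39 + 15 = 54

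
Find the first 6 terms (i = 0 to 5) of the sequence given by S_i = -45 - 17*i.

This is an arithmetic sequence.
i=0: S_0 = -45 + -17*0 = -45
i=1: S_1 = -45 + -17*1 = -62
i=2: S_2 = -45 + -17*2 = -79
i=3: S_3 = -45 + -17*3 = -96
i=4: S_4 = -45 + -17*4 = -113
i=5: S_5 = -45 + -17*5 = -130
The first 6 terms are: [-45, -62, -79, -96, -113, -130]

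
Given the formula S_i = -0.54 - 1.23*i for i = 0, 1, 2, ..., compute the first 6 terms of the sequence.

This is an arithmetic sequence.
i=0: S_0 = -0.54 + -1.23*0 = -0.54
i=1: S_1 = -0.54 + -1.23*1 = -1.77
i=2: S_2 = -0.54 + -1.23*2 = -3.0
i=3: S_3 = -0.54 + -1.23*3 = -4.23
i=4: S_4 = -0.54 + -1.23*4 = -5.46
i=5: S_5 = -0.54 + -1.23*5 = -6.69
The first 6 terms are: [-0.54, -1.77, -3.0, -4.23, -5.46, -6.69]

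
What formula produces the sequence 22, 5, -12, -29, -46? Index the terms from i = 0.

Check differences: 5 - 22 = -17
-12 - 5 = -17
Common difference d = -17.
First term a = 22.
Formula: S_i = 22 - 17*i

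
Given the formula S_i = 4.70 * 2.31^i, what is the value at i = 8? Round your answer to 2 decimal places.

S_8 = 4.7 * 2.31^8 ≈ 4.7 * 810.7666 ≈ 3810.6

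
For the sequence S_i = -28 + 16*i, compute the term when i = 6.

S_6 = -28 + 16*6 = -28 + 96 = 68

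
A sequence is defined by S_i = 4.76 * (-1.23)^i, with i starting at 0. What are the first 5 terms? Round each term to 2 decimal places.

This is a geometric sequence.
i=0: S_0 = 4.76 * (-1.23)^0 = 4.76
i=1: S_1 = 4.76 * (-1.23)^1 ≈ -5.85
i=2: S_2 = 4.76 * (-1.23)^2 ≈ 7.2
i=3: S_3 = 4.76 * (-1.23)^3 ≈ -8.86
i=4: S_4 = 4.76 * (-1.23)^4 ≈ 10.9
The first 5 terms are: [4.76, -5.85, 7.2, -8.86, 10.9]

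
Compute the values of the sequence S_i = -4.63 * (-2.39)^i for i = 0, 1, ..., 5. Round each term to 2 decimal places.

This is a geometric sequence.
i=0: S_0 = -4.63 * (-2.39)^0 = -4.63
i=1: S_1 = -4.63 * (-2.39)^1 ≈ 11.07
i=2: S_2 = -4.63 * (-2.39)^2 ≈ -26.45
i=3: S_3 = -4.63 * (-2.39)^3 ≈ 63.21
i=4: S_4 = -4.63 * (-2.39)^4 ≈ -151.07
i=5: S_5 = -4.63 * (-2.39)^5 ≈ 361.05
The first 6 terms are: [-4.63, 11.07, -26.45, 63.21, -151.07, 361.05]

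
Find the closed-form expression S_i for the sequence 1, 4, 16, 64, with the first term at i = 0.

Check ratios: 4 / 1 = 4.0
Common ratio r = 4.
First term a = 1.
Formula: S_i = 1 * 4^i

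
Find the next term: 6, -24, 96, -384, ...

Ratios: -24 / 6 = -4.0
This is a geometric sequence with common ratio r = -4.
Next term = -384 * -4 = 1536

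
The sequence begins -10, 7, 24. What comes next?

Differences: 7 - -10 = 17
This is an arithmetic sequence with common difference d = 17.
Next term = 24 + 17 = 41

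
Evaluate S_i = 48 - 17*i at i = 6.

S_6 = 48 + -17*6 = 48 + -102 = -54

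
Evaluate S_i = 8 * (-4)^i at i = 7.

S_7 = 8 * (-4)^7 = 8 * -16384 = -131072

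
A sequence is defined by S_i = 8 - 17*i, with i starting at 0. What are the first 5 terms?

This is an arithmetic sequence.
i=0: S_0 = 8 + -17*0 = 8
i=1: S_1 = 8 + -17*1 = -9
i=2: S_2 = 8 + -17*2 = -26
i=3: S_3 = 8 + -17*3 = -43
i=4: S_4 = 8 + -17*4 = -60
The first 5 terms are: [8, -9, -26, -43, -60]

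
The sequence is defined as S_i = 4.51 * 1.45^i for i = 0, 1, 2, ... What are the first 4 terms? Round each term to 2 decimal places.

This is a geometric sequence.
i=0: S_0 = 4.51 * 1.45^0 = 4.51
i=1: S_1 = 4.51 * 1.45^1 ≈ 6.54
i=2: S_2 = 4.51 * 1.45^2 ≈ 9.48
i=3: S_3 = 4.51 * 1.45^3 ≈ 13.75
The first 4 terms are: [4.51, 6.54, 9.48, 13.75]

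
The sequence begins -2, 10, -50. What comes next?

Ratios: 10 / -2 = -5.0
This is a geometric sequence with common ratio r = -5.
Next term = -50 * -5 = 250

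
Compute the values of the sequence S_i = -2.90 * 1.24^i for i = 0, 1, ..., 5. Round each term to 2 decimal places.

This is a geometric sequence.
i=0: S_0 = -2.9 * 1.24^0 = -2.9
i=1: S_1 = -2.9 * 1.24^1 ≈ -3.6
i=2: S_2 = -2.9 * 1.24^2 ≈ -4.46
i=3: S_3 = -2.9 * 1.24^3 ≈ -5.53
i=4: S_4 = -2.9 * 1.24^4 ≈ -6.86
i=5: S_5 = -2.9 * 1.24^5 ≈ -8.5
The first 6 terms are: [-2.9, -3.6, -4.46, -5.53, -6.86, -8.5]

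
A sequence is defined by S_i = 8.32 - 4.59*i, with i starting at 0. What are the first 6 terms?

This is an arithmetic sequence.
i=0: S_0 = 8.32 + -4.59*0 = 8.32
i=1: S_1 = 8.32 + -4.59*1 = 3.73
i=2: S_2 = 8.32 + -4.59*2 = -0.86
i=3: S_3 = 8.32 + -4.59*3 = -5.45
i=4: S_4 = 8.32 + -4.59*4 = -10.04
i=5: S_5 = 8.32 + -4.59*5 = -14.63
The first 6 terms are: [8.32, 3.73, -0.86, -5.45, -10.04, -14.63]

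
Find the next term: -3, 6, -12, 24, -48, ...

Ratios: 6 / -3 = -2.0
This is a geometric sequence with common ratio r = -2.
Next term = -48 * -2 = 96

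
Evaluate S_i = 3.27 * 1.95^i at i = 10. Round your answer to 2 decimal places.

S_10 = 3.27 * 1.95^10 ≈ 3.27 * 794.9615 ≈ 2599.52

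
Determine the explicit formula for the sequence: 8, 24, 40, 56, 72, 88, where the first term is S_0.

Check differences: 24 - 8 = 16
40 - 24 = 16
Common difference d = 16.
First term a = 8.
Formula: S_i = 8 + 16*i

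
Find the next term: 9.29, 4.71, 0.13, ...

Differences: 4.71 - 9.29 = -4.58
This is an arithmetic sequence with common difference d = -4.58.
Next term = 0.13 + -4.58 = -4.45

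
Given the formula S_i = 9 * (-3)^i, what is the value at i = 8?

S_8 = 9 * (-3)^8 = 9 * 6561 = 59049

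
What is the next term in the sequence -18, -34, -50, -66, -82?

Differences: -34 - -18 = -16
This is an arithmetic sequence with common difference d = -16.
Next term = -82 + -16 = -98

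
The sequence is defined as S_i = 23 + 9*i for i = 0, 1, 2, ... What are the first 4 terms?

This is an arithmetic sequence.
i=0: S_0 = 23 + 9*0 = 23
i=1: S_1 = 23 + 9*1 = 32
i=2: S_2 = 23 + 9*2 = 41
i=3: S_3 = 23 + 9*3 = 50
The first 4 terms are: [23, 32, 41, 50]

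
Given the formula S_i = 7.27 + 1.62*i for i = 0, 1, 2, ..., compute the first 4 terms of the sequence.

This is an arithmetic sequence.
i=0: S_0 = 7.27 + 1.62*0 = 7.27
i=1: S_1 = 7.27 + 1.62*1 = 8.89
i=2: S_2 = 7.27 + 1.62*2 = 10.51
i=3: S_3 = 7.27 + 1.62*3 = 12.13
The first 4 terms are: [7.27, 8.89, 10.51, 12.13]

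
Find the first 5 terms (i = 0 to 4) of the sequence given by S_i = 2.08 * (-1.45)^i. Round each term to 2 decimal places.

This is a geometric sequence.
i=0: S_0 = 2.08 * (-1.45)^0 = 2.08
i=1: S_1 = 2.08 * (-1.45)^1 ≈ -3.02
i=2: S_2 = 2.08 * (-1.45)^2 ≈ 4.37
i=3: S_3 = 2.08 * (-1.45)^3 ≈ -6.34
i=4: S_4 = 2.08 * (-1.45)^4 ≈ 9.19
The first 5 terms are: [2.08, -3.02, 4.37, -6.34, 9.19]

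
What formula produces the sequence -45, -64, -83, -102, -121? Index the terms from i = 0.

Check differences: -64 - -45 = -19
-83 - -64 = -19
Common difference d = -19.
First term a = -45.
Formula: S_i = -45 - 19*i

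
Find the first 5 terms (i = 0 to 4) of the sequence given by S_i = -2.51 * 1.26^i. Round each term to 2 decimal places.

This is a geometric sequence.
i=0: S_0 = -2.51 * 1.26^0 = -2.51
i=1: S_1 = -2.51 * 1.26^1 ≈ -3.16
i=2: S_2 = -2.51 * 1.26^2 ≈ -3.98
i=3: S_3 = -2.51 * 1.26^3 ≈ -5.02
i=4: S_4 = -2.51 * 1.26^4 ≈ -6.33
The first 5 terms are: [-2.51, -3.16, -3.98, -5.02, -6.33]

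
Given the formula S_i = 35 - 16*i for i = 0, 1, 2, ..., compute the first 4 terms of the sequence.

This is an arithmetic sequence.
i=0: S_0 = 35 + -16*0 = 35
i=1: S_1 = 35 + -16*1 = 19
i=2: S_2 = 35 + -16*2 = 3
i=3: S_3 = 35 + -16*3 = -13
The first 4 terms are: [35, 19, 3, -13]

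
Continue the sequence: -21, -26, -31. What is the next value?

Differences: -26 - -21 = -5
This is an arithmetic sequence with common difference d = -5.
Next term = -31 + -5 = -36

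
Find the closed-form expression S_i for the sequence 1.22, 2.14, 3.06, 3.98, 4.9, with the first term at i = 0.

Check differences: 2.14 - 1.22 = 0.92
3.06 - 2.14 = 0.92
Common difference d = 0.92.
First term a = 1.22.
Formula: S_i = 1.22 + 0.92*i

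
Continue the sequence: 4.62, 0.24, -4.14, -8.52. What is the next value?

Differences: 0.24 - 4.62 = -4.38
This is an arithmetic sequence with common difference d = -4.38.
Next term = -8.52 + -4.38 = -12.9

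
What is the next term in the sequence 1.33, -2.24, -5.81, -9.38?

Differences: -2.24 - 1.33 = -3.57
This is an arithmetic sequence with common difference d = -3.57.
Next term = -9.38 + -3.57 = -12.95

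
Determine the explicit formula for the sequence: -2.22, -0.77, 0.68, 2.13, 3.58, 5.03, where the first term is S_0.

Check differences: -0.77 - -2.22 = 1.45
0.68 - -0.77 = 1.45
Common difference d = 1.45.
First term a = -2.22.
Formula: S_i = -2.22 + 1.45*i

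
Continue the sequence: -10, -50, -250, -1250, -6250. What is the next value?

Ratios: -50 / -10 = 5.0
This is a geometric sequence with common ratio r = 5.
Next term = -6250 * 5 = -31250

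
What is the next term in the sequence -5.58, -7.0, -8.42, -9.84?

Differences: -7.0 - -5.58 = -1.42
This is an arithmetic sequence with common difference d = -1.42.
Next term = -9.84 + -1.42 = -11.26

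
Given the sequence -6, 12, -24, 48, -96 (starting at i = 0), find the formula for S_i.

Check ratios: 12 / -6 = -2.0
Common ratio r = -2.
First term a = -6.
Formula: S_i = -6 * (-2)^i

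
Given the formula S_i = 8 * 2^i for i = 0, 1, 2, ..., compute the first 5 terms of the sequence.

This is a geometric sequence.
i=0: S_0 = 8 * 2^0 = 8
i=1: S_1 = 8 * 2^1 = 16
i=2: S_2 = 8 * 2^2 = 32
i=3: S_3 = 8 * 2^3 = 64
i=4: S_4 = 8 * 2^4 = 128
The first 5 terms are: [8, 16, 32, 64, 128]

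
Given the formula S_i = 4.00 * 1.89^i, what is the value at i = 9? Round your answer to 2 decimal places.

S_9 = 4.0 * 1.89^9 ≈ 4.0 * 307.7204 ≈ 1230.88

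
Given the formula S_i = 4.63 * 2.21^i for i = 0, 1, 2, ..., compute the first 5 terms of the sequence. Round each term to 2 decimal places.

This is a geometric sequence.
i=0: S_0 = 4.63 * 2.21^0 = 4.63
i=1: S_1 = 4.63 * 2.21^1 ≈ 10.23
i=2: S_2 = 4.63 * 2.21^2 ≈ 22.61
i=3: S_3 = 4.63 * 2.21^3 ≈ 49.98
i=4: S_4 = 4.63 * 2.21^4 ≈ 110.45
The first 5 terms are: [4.63, 10.23, 22.61, 49.98, 110.45]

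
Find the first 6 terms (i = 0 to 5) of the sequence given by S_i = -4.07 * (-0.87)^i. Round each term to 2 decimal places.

This is a geometric sequence.
i=0: S_0 = -4.07 * (-0.87)^0 = -4.07
i=1: S_1 = -4.07 * (-0.87)^1 ≈ 3.54
i=2: S_2 = -4.07 * (-0.87)^2 ≈ -3.08
i=3: S_3 = -4.07 * (-0.87)^3 ≈ 2.68
i=4: S_4 = -4.07 * (-0.87)^4 ≈ -2.33
i=5: S_5 = -4.07 * (-0.87)^5 ≈ 2.03
The first 6 terms are: [-4.07, 3.54, -3.08, 2.68, -2.33, 2.03]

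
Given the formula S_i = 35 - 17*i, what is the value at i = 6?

S_6 = 35 + -17*6 = 35 + -102 = -67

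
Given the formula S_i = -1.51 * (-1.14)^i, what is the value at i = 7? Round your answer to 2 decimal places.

S_7 = -1.51 * (-1.14)^7 ≈ -1.51 * -2.5023 ≈ 3.78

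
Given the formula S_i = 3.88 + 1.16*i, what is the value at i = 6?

S_6 = 3.88 + 1.16*6 = 3.88 + 6.96 = 10.84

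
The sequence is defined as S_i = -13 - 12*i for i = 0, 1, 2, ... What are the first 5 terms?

This is an arithmetic sequence.
i=0: S_0 = -13 + -12*0 = -13
i=1: S_1 = -13 + -12*1 = -25
i=2: S_2 = -13 + -12*2 = -37
i=3: S_3 = -13 + -12*3 = -49
i=4: S_4 = -13 + -12*4 = -61
The first 5 terms are: [-13, -25, -37, -49, -61]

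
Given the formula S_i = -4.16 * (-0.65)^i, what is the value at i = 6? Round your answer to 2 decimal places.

S_6 = -4.16 * (-0.65)^6 ≈ -4.16 * 0.0754 ≈ -0.31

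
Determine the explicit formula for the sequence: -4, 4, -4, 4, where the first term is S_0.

Check ratios: 4 / -4 = -1.0
Common ratio r = -1.
First term a = -4.
Formula: S_i = -4 * (-1)^i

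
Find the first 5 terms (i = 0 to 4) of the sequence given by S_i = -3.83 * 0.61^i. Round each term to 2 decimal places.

This is a geometric sequence.
i=0: S_0 = -3.83 * 0.61^0 = -3.83
i=1: S_1 = -3.83 * 0.61^1 ≈ -2.34
i=2: S_2 = -3.83 * 0.61^2 ≈ -1.43
i=3: S_3 = -3.83 * 0.61^3 ≈ -0.87
i=4: S_4 = -3.83 * 0.61^4 ≈ -0.53
The first 5 terms are: [-3.83, -2.34, -1.43, -0.87, -0.53]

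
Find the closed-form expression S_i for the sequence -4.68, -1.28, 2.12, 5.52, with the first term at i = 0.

Check differences: -1.28 - -4.68 = 3.4
2.12 - -1.28 = 3.4
Common difference d = 3.4.
First term a = -4.68.
Formula: S_i = -4.68 + 3.40*i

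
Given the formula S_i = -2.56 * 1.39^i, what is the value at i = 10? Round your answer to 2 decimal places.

S_10 = -2.56 * 1.39^10 ≈ -2.56 * 26.9245 ≈ -68.93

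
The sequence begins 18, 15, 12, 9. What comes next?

Differences: 15 - 18 = -3
This is an arithmetic sequence with common difference d = -3.
Next term = 9 + -3 = 6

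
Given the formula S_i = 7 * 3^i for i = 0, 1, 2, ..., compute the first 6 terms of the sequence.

This is a geometric sequence.
i=0: S_0 = 7 * 3^0 = 7
i=1: S_1 = 7 * 3^1 = 21
i=2: S_2 = 7 * 3^2 = 63
i=3: S_3 = 7 * 3^3 = 189
i=4: S_4 = 7 * 3^4 = 567
i=5: S_5 = 7 * 3^5 = 1701
The first 6 terms are: [7, 21, 63, 189, 567, 1701]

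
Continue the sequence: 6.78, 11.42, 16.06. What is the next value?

Differences: 11.42 - 6.78 = 4.64
This is an arithmetic sequence with common difference d = 4.64.
Next term = 16.06 + 4.64 = 20.7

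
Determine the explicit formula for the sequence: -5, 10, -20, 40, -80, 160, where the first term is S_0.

Check ratios: 10 / -5 = -2.0
Common ratio r = -2.
First term a = -5.
Formula: S_i = -5 * (-2)^i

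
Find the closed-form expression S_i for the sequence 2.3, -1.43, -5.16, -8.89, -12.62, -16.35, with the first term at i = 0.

Check differences: -1.43 - 2.3 = -3.73
-5.16 - -1.43 = -3.73
Common difference d = -3.73.
First term a = 2.3.
Formula: S_i = 2.30 - 3.73*i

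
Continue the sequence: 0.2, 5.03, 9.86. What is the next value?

Differences: 5.03 - 0.2 = 4.83
This is an arithmetic sequence with common difference d = 4.83.
Next term = 9.86 + 4.83 = 14.69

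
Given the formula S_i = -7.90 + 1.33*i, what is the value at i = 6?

S_6 = -7.9 + 1.33*6 = -7.9 + 7.98 = 0.08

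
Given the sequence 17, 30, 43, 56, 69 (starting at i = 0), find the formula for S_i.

Check differences: 30 - 17 = 13
43 - 30 = 13
Common difference d = 13.
First term a = 17.
Formula: S_i = 17 + 13*i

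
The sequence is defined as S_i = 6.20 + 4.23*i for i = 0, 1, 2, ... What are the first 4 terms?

This is an arithmetic sequence.
i=0: S_0 = 6.2 + 4.23*0 = 6.2
i=1: S_1 = 6.2 + 4.23*1 = 10.43
i=2: S_2 = 6.2 + 4.23*2 = 14.66
i=3: S_3 = 6.2 + 4.23*3 = 18.89
The first 4 terms are: [6.2, 10.43, 14.66, 18.89]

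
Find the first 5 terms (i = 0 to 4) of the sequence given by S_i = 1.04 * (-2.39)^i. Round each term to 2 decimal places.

This is a geometric sequence.
i=0: S_0 = 1.04 * (-2.39)^0 = 1.04
i=1: S_1 = 1.04 * (-2.39)^1 ≈ -2.49
i=2: S_2 = 1.04 * (-2.39)^2 ≈ 5.94
i=3: S_3 = 1.04 * (-2.39)^3 ≈ -14.2
i=4: S_4 = 1.04 * (-2.39)^4 ≈ 33.93
The first 5 terms are: [1.04, -2.49, 5.94, -14.2, 33.93]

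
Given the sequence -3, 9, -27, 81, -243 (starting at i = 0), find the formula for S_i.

Check ratios: 9 / -3 = -3.0
Common ratio r = -3.
First term a = -3.
Formula: S_i = -3 * (-3)^i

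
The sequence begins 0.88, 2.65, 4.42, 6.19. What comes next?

Differences: 2.65 - 0.88 = 1.77
This is an arithmetic sequence with common difference d = 1.77.
Next term = 6.19 + 1.77 = 7.96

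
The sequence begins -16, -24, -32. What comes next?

Differences: -24 - -16 = -8
This is an arithmetic sequence with common difference d = -8.
Next term = -32 + -8 = -40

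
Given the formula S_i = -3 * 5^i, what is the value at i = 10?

S_10 = -3 * 5^10 = -3 * 9765625 = -29296875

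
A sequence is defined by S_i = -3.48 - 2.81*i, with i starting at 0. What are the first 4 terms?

This is an arithmetic sequence.
i=0: S_0 = -3.48 + -2.81*0 = -3.48
i=1: S_1 = -3.48 + -2.81*1 = -6.29
i=2: S_2 = -3.48 + -2.81*2 = -9.1
i=3: S_3 = -3.48 + -2.81*3 = -11.91
The first 4 terms are: [-3.48, -6.29, -9.1, -11.91]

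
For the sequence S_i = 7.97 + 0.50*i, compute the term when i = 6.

S_6 = 7.97 + 0.5*6 = 7.97 + 3.0 = 10.97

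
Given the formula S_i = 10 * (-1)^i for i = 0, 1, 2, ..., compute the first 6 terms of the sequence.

This is a geometric sequence.
i=0: S_0 = 10 * (-1)^0 = 10
i=1: S_1 = 10 * (-1)^1 = -10
i=2: S_2 = 10 * (-1)^2 = 10
i=3: S_3 = 10 * (-1)^3 = -10
i=4: S_4 = 10 * (-1)^4 = 10
i=5: S_5 = 10 * (-1)^5 = -10
The first 6 terms are: [10, -10, 10, -10, 10, -10]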